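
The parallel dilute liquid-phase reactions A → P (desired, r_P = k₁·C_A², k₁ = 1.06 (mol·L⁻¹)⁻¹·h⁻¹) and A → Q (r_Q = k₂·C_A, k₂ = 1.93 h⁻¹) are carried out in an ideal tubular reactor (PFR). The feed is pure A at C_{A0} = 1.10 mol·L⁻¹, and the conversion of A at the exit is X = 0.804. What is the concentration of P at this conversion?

0.228 mol·L⁻¹

C_A = C_{A0}(1−X) = 0.2156 mol·L⁻¹.
Along a PFR/batch, dC_Q/dC_A = −r_Q/(r_P+r_Q) = −k₂/(k₂+k₁·C_A).
Integrating from C_{A0} to C_A: C_Q = (1.93/1.06)·ln[(1.93+1.06·1.10)/(1.93+1.06·0.216)] = 1.821·ln(3.096/2.159) = 0.6567 mol·L⁻¹.
Then C_P = (C_{A0}−C_A) − C_Q = 0.8844 − 0.6567 = 0.2277 mol·L⁻¹.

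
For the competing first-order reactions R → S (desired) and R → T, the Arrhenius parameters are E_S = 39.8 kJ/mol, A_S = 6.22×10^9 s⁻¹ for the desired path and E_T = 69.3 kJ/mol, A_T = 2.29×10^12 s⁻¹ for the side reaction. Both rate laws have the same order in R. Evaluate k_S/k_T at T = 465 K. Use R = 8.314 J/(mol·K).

With equal orders, S_{S/T} = k_S/k_T = (A_S/A_T)·exp[(E_T−E_S)/(RT)].
(E_T−E_S)/(RT) = (69.3−39.8)×10³/(8.314×465) = 29500/3866 = 7.631.
k_S/k_T = (6.22×10^9/2.29×10^12)·exp(7.631) = 0.002716 × 2060 = 5.60.

5.60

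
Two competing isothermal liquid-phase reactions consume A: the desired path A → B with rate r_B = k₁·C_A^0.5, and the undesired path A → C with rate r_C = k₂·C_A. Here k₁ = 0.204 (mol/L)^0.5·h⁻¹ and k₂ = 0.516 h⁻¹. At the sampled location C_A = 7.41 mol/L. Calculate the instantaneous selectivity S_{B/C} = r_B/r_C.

0.145

S_{B/C} = r_B/r_C = (k₁·C_A^0.5)/(k₂·C_A) = (k₁/k₂)·C_A^-0.5.
= (0.204×7.410^0.5) / (0.516×7.410) = 0.5553/3.824 = 0.145.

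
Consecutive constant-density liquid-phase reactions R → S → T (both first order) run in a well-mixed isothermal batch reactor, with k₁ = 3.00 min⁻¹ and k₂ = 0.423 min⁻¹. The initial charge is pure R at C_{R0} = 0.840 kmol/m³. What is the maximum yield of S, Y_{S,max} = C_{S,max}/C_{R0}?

0.725

Evaluating C_S at t_opt = ln(k₂/k₁)/(k₂−k₁) gives C_{S,max}/C_{R0} = (k₁/k₂)^[k₂/(k₂−k₁)].
= (3.00/0.423)^(0.423/(0.423−3.00)) = (7.092)^(-0.1641) = 0.7250.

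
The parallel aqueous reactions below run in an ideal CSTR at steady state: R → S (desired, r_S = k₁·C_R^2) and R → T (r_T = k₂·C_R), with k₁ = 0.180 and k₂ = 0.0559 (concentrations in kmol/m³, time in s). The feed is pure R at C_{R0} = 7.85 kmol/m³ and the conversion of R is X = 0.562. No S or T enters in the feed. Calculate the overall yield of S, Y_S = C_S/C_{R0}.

Exit C_R = C_{R0}(1−X) = 7.85×0.438 = 3.438 kmol/m³.
A CSTR operates uniformly at the exit composition, giving r_S = 2.128 and r_T = 0.1922 (each k·C_R^n at C_R = 3.438).
Fraction of consumed R going to S: r_S/(r_S+r_T) = 0.9172.
C_S = 0.9172·C_{R0}·X = 0.9172×7.85×0.562 = 4.05 kmol/m³; Y_S = C_S/C_{R0} = 0.515.

0.515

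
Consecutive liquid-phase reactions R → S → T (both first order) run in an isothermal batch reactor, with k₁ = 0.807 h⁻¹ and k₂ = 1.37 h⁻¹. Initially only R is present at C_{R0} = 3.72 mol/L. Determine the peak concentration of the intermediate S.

At the optimum, C_{S,max}/C_{R0} = (k₁/k₂)^[k₂/(k₂−k₁)].
= (0.807/1.37)^(1.37/(1.37−0.807)) = (0.5891)^(2.433) = 0.2759.
C_{S,max} = 0.2759×3.72 = 1.03 mol/L.

1.03 mol/L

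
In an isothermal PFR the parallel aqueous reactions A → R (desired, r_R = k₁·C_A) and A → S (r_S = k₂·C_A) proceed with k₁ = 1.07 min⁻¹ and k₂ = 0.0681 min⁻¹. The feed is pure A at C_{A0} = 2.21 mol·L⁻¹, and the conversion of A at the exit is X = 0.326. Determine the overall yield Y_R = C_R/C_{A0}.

0.306

C_A = C_{A0}(1−X) = 1.490 mol·L⁻¹.
Both paths are first order in A, so the instantaneous fraction to R is constant: dC_R/d(−C_A) = k₁/(k₁+k₂) = 0.9402.
C_R = 0.9402·(C_{A0}−C_A) = 0.9402×0.7205 = 0.677 mol·L⁻¹.
Y_R = C_R/C_{A0} = 0.6774/2.21 = 0.306.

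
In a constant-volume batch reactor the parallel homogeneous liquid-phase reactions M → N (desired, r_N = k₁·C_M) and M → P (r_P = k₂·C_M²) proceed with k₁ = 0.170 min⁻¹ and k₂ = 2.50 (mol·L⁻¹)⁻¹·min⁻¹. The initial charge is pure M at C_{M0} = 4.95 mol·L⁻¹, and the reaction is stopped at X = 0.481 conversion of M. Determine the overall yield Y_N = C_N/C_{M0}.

0.00884

C_M = C_{M0}(1−X) = 2.569 mol·L⁻¹.
Along a PFR/batch, dC_N/dC_M = −r_N/(r_N+r_P) = −k₁/(k₁+k₂·C_M).
Integrating from C_{M0} to C_M: C_N = (0.170/2.50)·ln[(0.170+2.50·4.95)/(0.170+2.50·2.57)] = 0.06800·ln(12.54/6.593) = 0.04375 mol·L⁻¹.
Y_N = C_N/C_{M0} = 0.04375/4.95 = 0.00884.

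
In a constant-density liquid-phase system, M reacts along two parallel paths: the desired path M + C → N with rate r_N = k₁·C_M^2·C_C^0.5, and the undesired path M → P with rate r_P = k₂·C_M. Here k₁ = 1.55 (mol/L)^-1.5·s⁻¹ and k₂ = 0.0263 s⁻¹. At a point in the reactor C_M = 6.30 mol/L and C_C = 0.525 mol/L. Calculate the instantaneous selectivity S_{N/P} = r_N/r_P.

S_{N/P} = r_N/r_P = (k₁·C_M^2·C_C^0.5)/(k₂·C_M) = (k₁/k₂)·C_M·C_C^0.5.
= (1.55×6.300^2×0.5250^0.5) / (0.0263×6.300) = 44.58/0.1657 = 269.
Since the desired path is higher order in M, keeping C_M high (PFR or concentrated feed) favours N.

269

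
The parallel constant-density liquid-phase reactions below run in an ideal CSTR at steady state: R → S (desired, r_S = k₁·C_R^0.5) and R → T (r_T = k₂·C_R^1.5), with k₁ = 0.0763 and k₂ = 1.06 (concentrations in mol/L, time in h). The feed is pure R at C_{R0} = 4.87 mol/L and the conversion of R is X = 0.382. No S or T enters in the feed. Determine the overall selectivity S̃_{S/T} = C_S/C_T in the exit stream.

Exit C_R = C_{R0}(1−X) = 4.87×0.618 = 3.010 mol/L.
In a CSTR the entire volume is at exit conditions, so r_S = 0.0763×3.010^0.5 = 0.1324 and r_T = 1.06×3.010^1.5 = 5.535.
Overall selectivity = C_S/C_T = r_Sτ/(r_Tτ) = r_S/r_T = 0.0239.

0.0239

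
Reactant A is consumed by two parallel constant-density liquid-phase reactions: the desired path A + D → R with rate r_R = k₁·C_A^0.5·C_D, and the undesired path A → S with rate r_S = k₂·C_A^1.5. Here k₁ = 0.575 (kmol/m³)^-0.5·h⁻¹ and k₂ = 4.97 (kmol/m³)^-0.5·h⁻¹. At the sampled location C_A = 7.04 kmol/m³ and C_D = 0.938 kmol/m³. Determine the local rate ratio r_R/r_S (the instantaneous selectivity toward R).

0.0154

S_{R/S} = r_R/r_S = (k₁·C_A^0.5·C_D)/(k₂·C_A^1.5) = (k₁/k₂)·C_A⁻¹·C_D.
= (0.575×7.040^0.5×0.9380) / (4.97×7.040^1.5) = 1.431/92.84 = 0.0154.
The undesired path is higher order in A, so low C_A (CSTR or dilute feed) favours R.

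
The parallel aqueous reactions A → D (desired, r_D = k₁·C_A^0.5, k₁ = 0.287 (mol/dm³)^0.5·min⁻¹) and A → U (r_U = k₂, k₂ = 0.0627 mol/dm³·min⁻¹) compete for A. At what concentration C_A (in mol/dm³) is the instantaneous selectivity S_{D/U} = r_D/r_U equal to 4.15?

0.822 mol/dm³

S_{D/U} = (k₁/k₂)·C_A^0.5 ⇒ C_A = (S·k₂/k₁)^(2).
= (4.15×0.0627/0.287)^(2) = (0.9066)^(2) = 0.822 mol/dm³.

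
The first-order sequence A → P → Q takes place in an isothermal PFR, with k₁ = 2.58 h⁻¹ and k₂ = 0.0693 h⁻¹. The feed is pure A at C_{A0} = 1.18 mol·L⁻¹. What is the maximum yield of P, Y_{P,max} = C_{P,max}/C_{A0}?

Evaluating C_P at τ_opt = ln(k₂/k₁)/(k₂−k₁) gives C_{P,max}/C_{A0} = (k₁/k₂)^[k₂/(k₂−k₁)].
= (2.58/0.0693)^(0.0693/(0.0693−2.58)) = (37.23)^(-0.02760) = 0.9050.

0.905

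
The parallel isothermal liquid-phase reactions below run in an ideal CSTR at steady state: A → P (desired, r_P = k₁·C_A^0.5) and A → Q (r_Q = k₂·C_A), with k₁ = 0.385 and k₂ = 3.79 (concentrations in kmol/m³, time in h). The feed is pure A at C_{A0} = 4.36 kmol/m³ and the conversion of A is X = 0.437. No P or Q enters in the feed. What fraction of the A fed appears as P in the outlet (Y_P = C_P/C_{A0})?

0.0266

Exit C_A = C_{A0}(1−X) = 4.36×0.563 = 2.455 kmol/m³.
In a CSTR the entire volume is at exit conditions, so r_P = 0.385×2.455^0.5 = 0.6032 and r_Q = 3.79×2.455 = 9.303.
Fraction of consumed A going to P: r_P/(r_P+r_Q) = 0.06089.
C_P = 0.06089·C_{A0}·X = 0.06089×4.36×0.437 = 0.116 kmol/m³; Y_P = C_P/C_{A0} = 0.0266.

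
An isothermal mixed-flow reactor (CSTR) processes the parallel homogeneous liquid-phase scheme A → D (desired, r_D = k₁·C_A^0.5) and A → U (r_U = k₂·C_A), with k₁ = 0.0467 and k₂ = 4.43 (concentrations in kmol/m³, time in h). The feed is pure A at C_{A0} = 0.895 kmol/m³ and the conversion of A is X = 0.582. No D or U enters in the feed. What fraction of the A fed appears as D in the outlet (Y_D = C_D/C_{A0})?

Exit C_A = C_{A0}(1−X) = 0.895×0.418 = 0.3741 kmol/m³.
In a CSTR the entire volume is at exit conditions, so r_D = 0.0467×0.3741^0.5 = 0.02856 and r_U = 4.43×0.3741 = 1.657.
Fraction of consumed A going to D: r_D/(r_D+r_U) = 0.01694.
C_D = 0.01694·C_{A0}·X = 0.01694×0.895×0.582 = 0.00883 kmol/m³; Y_D = C_D/C_{A0} = 0.00986.

0.00986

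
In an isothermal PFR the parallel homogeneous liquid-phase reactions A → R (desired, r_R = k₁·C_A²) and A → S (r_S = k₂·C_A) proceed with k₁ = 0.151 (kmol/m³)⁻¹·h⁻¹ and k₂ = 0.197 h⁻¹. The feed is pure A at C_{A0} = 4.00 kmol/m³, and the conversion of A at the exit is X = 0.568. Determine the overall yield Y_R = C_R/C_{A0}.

0.386

C_A = C_{A0}(1−X) = 1.728 kmol/m³.
Along a PFR/batch, dC_S/dC_A = −r_S/(r_R+r_S) = −k₂/(k₂+k₁·C_A).
Integrating from C_{A0} to C_A: C_S = (0.197/0.151)·ln[(0.197+0.151·4.00)/(0.197+0.151·1.73)] = 1.305·ln(0.8010/0.4579) = 0.7295 kmol/m³.
Then C_R = (C_{A0}−C_A) − C_S = 2.272 − 0.7295 = 1.543 kmol/m³.
Y_R = C_R/C_{A0} = 1.543/4.00 = 0.386.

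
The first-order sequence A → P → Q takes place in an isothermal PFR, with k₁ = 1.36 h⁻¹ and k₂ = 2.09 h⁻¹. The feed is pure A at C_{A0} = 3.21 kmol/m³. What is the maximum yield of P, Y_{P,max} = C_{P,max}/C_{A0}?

Evaluating C_P at τ_opt = ln(k₂/k₁)/(k₂−k₁) gives C_{P,max}/C_{A0} = (k₁/k₂)^[k₂/(k₂−k₁)].
= (1.36/2.09)^(2.09/(2.09−1.36)) = (0.6507)^(2.863) = 0.2922.

0.292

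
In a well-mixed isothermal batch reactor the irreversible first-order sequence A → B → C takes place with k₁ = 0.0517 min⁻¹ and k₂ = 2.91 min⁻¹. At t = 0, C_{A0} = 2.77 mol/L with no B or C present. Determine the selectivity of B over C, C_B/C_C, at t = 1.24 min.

The intermediate concentration in a first-order A→B→C sequence is C_B = k₁C_{A0}(e^(−k₁t) − e^(−k₂t))/(k₂−k₁).
e^(−k₁t) = e^(−0.0517×1.24) = e^(−0.06411) = 0.9379; e^(−k₂t) = e^(−3.608) = 0.02710.
C_B = 0.0517×2.77/(2.91−0.0517) × (0.9379−0.02710) = 0.05010×0.9108 = 0.04563 mol/L.
C_A = C_{A0}e^(−k₁t) = 2.598 mol/L, so C_C = C_{A0}−C_A−C_B = 0.1264 mol/L; C_B/C_C = 0.361.

0.361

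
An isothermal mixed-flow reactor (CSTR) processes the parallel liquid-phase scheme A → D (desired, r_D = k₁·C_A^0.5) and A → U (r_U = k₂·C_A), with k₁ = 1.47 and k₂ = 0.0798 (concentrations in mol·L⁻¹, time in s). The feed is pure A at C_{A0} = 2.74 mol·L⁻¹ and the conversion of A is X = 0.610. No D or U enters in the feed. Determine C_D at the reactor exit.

1.58 mol·L⁻¹

Exit C_A = C_{A0}(1−X) = 2.74×0.390 = 1.069 mol·L⁻¹.
Rates in a CSTR are evaluated at the outlet concentration: r_D = 1.47×1.069^0.5 = 1.520, r_U = 0.0798×1.069 = 0.08527.
Fraction of consumed A going to D: r_D/(r_D+r_U) = 0.9469.
C_D = 0.9469·C_{A0}·X = 0.9469×2.74×0.610 = 1.58 mol·L⁻¹.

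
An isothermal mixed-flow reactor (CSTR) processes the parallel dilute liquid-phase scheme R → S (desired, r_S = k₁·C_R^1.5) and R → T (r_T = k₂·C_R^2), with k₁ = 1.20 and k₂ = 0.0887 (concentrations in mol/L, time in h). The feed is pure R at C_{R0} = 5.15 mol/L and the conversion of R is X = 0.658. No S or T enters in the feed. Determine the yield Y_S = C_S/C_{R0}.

0.599

Exit C_R = C_{R0}(1−X) = 5.15×0.342 = 1.761 mol/L.
Rates in a CSTR are evaluated at the outlet concentration: r_S = 1.20×1.761^1.5 = 2.805, r_T = 0.0887×1.761^2 = 0.2752.
Fraction of consumed R going to S: r_S/(r_S+r_T) = 0.9107.
C_S = 0.9107·C_{R0}·X = 0.9107×5.15×0.658 = 3.09 mol/L; Y_S = C_S/C_{R0} = 0.599.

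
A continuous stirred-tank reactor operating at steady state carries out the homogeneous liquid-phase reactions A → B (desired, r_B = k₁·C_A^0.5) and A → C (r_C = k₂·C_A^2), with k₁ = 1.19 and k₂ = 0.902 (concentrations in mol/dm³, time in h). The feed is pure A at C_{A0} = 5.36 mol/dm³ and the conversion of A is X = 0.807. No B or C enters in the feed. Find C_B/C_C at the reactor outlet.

1.25

Exit C_A = C_{A0}(1−X) = 5.36×0.193 = 1.034 mol/dm³.
A CSTR operates uniformly at the exit composition, giving r_B = 1.210 and r_C = 0.9653 (each k·C_A^n at C_A = 1.034).
Overall selectivity = C_B/C_C = r_Bτ/(r_Cτ) = r_B/r_C = 1.25.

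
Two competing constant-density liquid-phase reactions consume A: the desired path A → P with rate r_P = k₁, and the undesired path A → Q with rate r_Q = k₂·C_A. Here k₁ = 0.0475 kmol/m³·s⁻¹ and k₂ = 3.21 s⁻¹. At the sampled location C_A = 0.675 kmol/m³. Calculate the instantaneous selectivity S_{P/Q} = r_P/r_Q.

0.0219

S_{P/Q} = r_P/r_Q = (k₁)/(k₂·C_A) = (k₁/k₂)·C_A⁻¹.
= (0.0475) / (3.21×0.6750) = 0.04750/2.167 = 0.0219.
The undesired path is higher order in A, so low C_A (CSTR or dilute feed) favours P.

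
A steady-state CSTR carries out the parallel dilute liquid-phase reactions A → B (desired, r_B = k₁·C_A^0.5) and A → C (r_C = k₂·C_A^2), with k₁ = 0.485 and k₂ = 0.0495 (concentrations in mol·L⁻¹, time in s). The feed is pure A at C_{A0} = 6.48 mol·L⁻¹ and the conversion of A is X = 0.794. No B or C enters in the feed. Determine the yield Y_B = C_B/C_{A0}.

Exit C_A = C_{A0}(1−X) = 6.48×0.206 = 1.335 mol·L⁻¹.
Rates in a CSTR are evaluated at the outlet concentration: r_B = 0.485×1.335^0.5 = 0.5604, r_C = 0.0495×1.335^2 = 0.08820.
Fraction of consumed A going to B: r_B/(r_B+r_C) = 0.8640.
C_B = 0.8640·C_{A0}·X = 0.8640×6.48×0.794 = 4.45 mol·L⁻¹; Y_B = C_B/C_{A0} = 0.686.

0.686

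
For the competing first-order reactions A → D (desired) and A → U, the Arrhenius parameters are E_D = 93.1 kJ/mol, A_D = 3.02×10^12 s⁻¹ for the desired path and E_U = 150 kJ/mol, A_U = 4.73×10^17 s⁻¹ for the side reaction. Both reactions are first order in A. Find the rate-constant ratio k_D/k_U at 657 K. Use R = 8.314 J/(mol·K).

With equal orders, S_{D/U} = k_D/k_U = (A_D/A_U)·exp[(E_U−E_D)/(RT)].
(E_U−E_D)/(RT) = (150−93.1)×10³/(8.314×657) = 56900/5462 = 10.42.
k_D/k_U = (3.02×10^12/4.73×10^17)·exp(10.42) = 6.385×10^-6 × 33418 = 0.213.
Since E_D < E_U, lowering the temperature improves selectivity toward D.

0.213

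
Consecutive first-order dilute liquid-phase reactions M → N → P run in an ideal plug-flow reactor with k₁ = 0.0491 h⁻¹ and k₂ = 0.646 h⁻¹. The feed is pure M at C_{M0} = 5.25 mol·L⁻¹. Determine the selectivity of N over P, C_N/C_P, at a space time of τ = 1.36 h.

1.96

The intermediate concentration in a first-order A→B→C sequence is C_N = k₁C_{M0}(e^(−k₁τ) − e^(−k₂τ))/(k₂−k₁).
e^(−k₁τ) = e^(−0.0491×1.36) = e^(−0.06678) = 0.9354; e^(−k₂τ) = e^(−0.8786) = 0.4154.
C_N = 0.0491×5.25/(0.646−0.0491) × (0.9354−0.4154) = 0.4319×0.5200 = 0.2246 mol·L⁻¹.
C_M = C_{M0}e^(−k₁τ) = 4.911 mol·L⁻¹, so C_P = C_{M0}−C_M−C_N = 0.1145 mol·L⁻¹; C_N/C_P = 1.96.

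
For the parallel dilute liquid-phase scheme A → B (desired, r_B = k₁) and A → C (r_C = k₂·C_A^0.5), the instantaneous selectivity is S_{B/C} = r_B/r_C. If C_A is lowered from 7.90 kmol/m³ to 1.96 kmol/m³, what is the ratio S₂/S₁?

S_{B/C} = (k₁/k₂)·C_A^-0.5, so S₂/S₁ = (C_{A,2}/C_{A,1})^-0.5.
= (1.96/7.90)^(-0.5) = (0.2481)^(-0.5) = 2.01.
Selectivity toward B rises as C_A falls — low-concentration operation is favoured.

2.01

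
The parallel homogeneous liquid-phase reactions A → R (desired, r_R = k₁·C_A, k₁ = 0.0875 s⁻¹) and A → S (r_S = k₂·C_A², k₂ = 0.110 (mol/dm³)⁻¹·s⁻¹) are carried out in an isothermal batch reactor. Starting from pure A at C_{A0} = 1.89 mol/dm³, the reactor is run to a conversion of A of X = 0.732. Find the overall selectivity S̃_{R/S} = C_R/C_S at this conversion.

0.713

C_A = C_{A0}(1−X) = 0.5065 mol/dm³.
Along a PFR/batch, dC_R/dC_A = −r_R/(r_R+r_S) = −k₁/(k₁+k₂·C_A).
Integrating from C_{A0} to C_A: C_R = (0.0875/0.110)·ln[(0.0875+0.110·1.89)/(0.0875+0.110·0.507)] = 0.7955·ln(0.2954/0.1432) = 0.5759 mol/dm³.
C_S = (C_{A0}−C_A)−C_R = 0.8076 mol/dm³; S̃_{R/S} = 0.5759/0.8076 = 0.713.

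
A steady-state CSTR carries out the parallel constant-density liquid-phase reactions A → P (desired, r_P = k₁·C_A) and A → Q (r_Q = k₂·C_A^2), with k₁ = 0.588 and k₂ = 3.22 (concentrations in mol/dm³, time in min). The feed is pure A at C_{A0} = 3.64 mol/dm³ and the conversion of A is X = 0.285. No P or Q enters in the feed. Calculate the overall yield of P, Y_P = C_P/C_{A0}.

Exit C_A = C_{A0}(1−X) = 3.64×0.715 = 2.603 mol/dm³.
Rates in a CSTR are evaluated at the outlet concentration: r_P = 0.588×2.603 = 1.530, r_Q = 3.22×2.603^2 = 21.81.
Fraction of consumed A going to P: r_P/(r_P+r_Q) = 0.06556.
C_P = 0.06556·C_{A0}·X = 0.06556×3.64×0.285 = 0.0680 mol/dm³; Y_P = C_P/C_{A0} = 0.0187.

0.0187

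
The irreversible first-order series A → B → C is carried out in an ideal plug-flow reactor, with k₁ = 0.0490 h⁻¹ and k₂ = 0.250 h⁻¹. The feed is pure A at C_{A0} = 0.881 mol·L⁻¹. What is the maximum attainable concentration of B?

For a first-order series the maximum intermediate yield is C_{B,max}/C_{A0} = (k₁/k₂)^[k₂/(k₂−k₁)].
= (0.0490/0.250)^(0.250/(0.250−0.0490)) = (0.1960)^(1.244) = 0.1317.
C_{B,max} = 0.1317×0.881 = 0.116 mol·L⁻¹.

0.116 mol·L⁻¹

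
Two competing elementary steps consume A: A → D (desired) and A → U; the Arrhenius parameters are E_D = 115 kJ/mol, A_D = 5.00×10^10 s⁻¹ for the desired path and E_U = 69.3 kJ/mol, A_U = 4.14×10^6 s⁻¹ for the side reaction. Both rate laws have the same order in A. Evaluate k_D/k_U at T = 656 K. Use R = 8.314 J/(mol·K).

With equal orders, S_{D/U} = k_D/k_U = (A_D/A_U)·exp[(E_U−E_D)/(RT)].
(E_U−E_D)/(RT) = (69.3−115)×10³/(8.314×656) = -45700/5454 = -8.379.
k_D/k_U = (5.00×10^10/4.14×10^6)·exp(-8.379) = 12077 × 2.296×10^-4 = 2.77.

2.77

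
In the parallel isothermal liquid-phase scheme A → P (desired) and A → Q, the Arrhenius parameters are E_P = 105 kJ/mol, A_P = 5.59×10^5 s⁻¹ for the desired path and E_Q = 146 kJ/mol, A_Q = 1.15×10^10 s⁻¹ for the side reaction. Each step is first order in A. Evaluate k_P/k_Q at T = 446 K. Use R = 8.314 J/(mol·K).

With equal orders, S_{P/Q} = k_P/k_Q = (A_P/A_Q)·exp[(E_Q−E_P)/(RT)].
(E_Q−E_P)/(RT) = (146−105)×10³/(8.314×446) = 41000/3708 = 11.06.
k_P/k_Q = (5.59×10^5/1.15×10^10)·exp(11.06) = 4.861×10^-5 × 63389 = 3.08.
Since E_P < E_Q, lowering the temperature improves selectivity toward P.

3.08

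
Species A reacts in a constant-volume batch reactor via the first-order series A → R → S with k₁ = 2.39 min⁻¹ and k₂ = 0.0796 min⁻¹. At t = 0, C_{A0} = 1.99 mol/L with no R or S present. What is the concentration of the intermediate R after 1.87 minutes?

1.75 mol/L

Solving the coupled first-order balances gives C_R(t) = [k₁/(k₂−k₁)]·C_{A0}·(e^(−k₁t) − e^(−k₂t)).
e^(−k₁t) = e^(−2.39×1.87) = e^(−4.469) = 0.01146; e^(−k₂t) = e^(−0.1489) = 0.8617.
C_R = 2.39×1.99/(0.0796−2.39) × (0.01146−0.8617) = (-2.059)×(-0.8502) = 1.750 mol/L.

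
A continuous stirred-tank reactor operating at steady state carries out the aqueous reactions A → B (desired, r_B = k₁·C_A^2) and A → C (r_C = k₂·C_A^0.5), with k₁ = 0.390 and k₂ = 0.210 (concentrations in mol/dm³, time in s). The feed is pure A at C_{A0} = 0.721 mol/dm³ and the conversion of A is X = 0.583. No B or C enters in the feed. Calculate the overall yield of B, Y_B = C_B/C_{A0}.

0.137

Exit C_A = C_{A0}(1−X) = 0.721×0.417 = 0.3007 mol/dm³.
A CSTR operates uniformly at the exit composition, giving r_B = 0.03525 and r_C = 0.1151 (each k·C_A^n at C_A = 0.3007).
Fraction of consumed A going to B: r_B/(r_B+r_C) = 0.2344.
C_B = 0.2344·C_{A0}·X = 0.2344×0.721×0.583 = 0.0985 mol/dm³; Y_B = C_B/C_{A0} = 0.137.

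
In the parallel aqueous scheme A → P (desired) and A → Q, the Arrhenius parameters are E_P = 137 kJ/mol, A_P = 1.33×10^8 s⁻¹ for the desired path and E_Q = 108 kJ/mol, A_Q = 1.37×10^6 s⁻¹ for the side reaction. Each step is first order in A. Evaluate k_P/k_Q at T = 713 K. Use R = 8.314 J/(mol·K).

0.729

With equal orders, S_{P/Q} = k_P/k_Q = (A_P/A_Q)·exp[(E_Q−E_P)/(RT)].
(E_Q−E_P)/(RT) = (108−137)×10³/(8.314×713) = -29000/5928 = -4.892.
k_P/k_Q = (1.33×10^8/1.37×10^6)·exp(-4.892) = 97.08 × 0.007505 = 0.729.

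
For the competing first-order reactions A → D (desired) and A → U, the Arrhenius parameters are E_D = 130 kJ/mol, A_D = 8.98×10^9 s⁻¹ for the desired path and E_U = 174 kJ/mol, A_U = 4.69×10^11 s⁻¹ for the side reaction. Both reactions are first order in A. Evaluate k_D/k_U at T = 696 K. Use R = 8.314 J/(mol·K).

38.4

Since both paths have the same order in A, the concentration cancels and S_{D/U} = k_D/k_U = (A_D/A_U)·exp[(E_U−E_D)/(RT)].
(E_U−E_D)/(RT) = (174−130)×10³/(8.314×696) = 44000/5787 = 7.604.
k_D/k_U = (8.98×10^9/4.69×10^11)·exp(7.604) = 0.01915 × 2006 = 38.4.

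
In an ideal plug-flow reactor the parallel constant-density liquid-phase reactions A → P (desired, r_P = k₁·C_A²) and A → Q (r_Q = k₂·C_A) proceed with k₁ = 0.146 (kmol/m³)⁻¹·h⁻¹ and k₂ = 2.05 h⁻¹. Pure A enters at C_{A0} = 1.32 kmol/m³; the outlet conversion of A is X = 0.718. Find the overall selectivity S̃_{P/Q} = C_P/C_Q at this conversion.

0.0599

C_A = C_{A0}(1−X) = 0.3722 kmol/m³.
Along a PFR/batch, dC_Q/dC_A = −r_Q/(r_P+r_Q) = −k₂/(k₂+k₁·C_A).
Integrating from C_{A0} to C_A: C_Q = (2.05/0.146)·ln[(2.05+0.146·1.32)/(2.05+0.146·0.372)] = 14.04·ln(2.243/2.104) = 0.8942 kmol/m³.
Then C_P = (C_{A0}−C_A) − C_Q = 0.9478 − 0.8942 = 0.05356 kmol/m³.
S̃_{P/Q} = C_P/C_Q = 0.05356/0.8942 = 0.0599.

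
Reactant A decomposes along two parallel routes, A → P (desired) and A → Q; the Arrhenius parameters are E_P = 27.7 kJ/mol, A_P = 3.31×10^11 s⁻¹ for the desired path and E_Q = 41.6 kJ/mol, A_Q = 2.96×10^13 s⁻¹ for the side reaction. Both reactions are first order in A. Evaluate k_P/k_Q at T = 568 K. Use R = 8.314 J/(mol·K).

0.212

With equal orders, S_{P/Q} = k_P/k_Q = (A_P/A_Q)·exp[(E_Q−E_P)/(RT)].
(E_Q−E_P)/(RT) = (41.6−27.7)×10³/(8.314×568) = 13900/4722 = 2.943.
k_P/k_Q = (3.31×10^11/2.96×10^13)·exp(2.943) = 0.01118 × 18.98 = 0.212.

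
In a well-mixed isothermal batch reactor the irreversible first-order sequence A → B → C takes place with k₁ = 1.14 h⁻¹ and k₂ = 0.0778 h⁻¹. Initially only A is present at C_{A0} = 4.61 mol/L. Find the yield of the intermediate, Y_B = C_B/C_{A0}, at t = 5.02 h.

Solving the coupled first-order balances gives C_B(t) = [k₁/(k₂−k₁)]·C_{A0}·(e^(−k₁t) − e^(−k₂t)).
e^(−k₁t) = e^(−1.14×5.02) = e^(−5.723) = 0.003271; e^(−k₂t) = e^(−0.3906) = 0.6767.
C_B = 1.14×4.61/(0.0778−1.14) × (0.003271−0.6767) = (-4.948)×(-0.6734) = 3.332 mol/L.
Y_B = C_B/C_{A0} = 3.332/4.61 = 0.723.

0.723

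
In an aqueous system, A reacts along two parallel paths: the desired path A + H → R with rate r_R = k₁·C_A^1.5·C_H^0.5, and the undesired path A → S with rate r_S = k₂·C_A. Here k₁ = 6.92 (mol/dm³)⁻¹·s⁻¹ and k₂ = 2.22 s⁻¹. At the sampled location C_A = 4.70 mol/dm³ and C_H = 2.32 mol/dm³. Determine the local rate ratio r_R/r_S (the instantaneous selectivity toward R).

10.3

S_{R/S} = r_R/r_S = (k₁·C_A^1.5·C_H^0.5)/(k₂·C_A) = (k₁/k₂)·C_A^0.5·C_H^0.5.
= (6.92×4.700^1.5×2.320^0.5) / (2.22×4.700) = 107.4/10.43 = 10.3.
Since the desired path is higher order in A, keeping C_A high (PFR or concentrated feed) favours R.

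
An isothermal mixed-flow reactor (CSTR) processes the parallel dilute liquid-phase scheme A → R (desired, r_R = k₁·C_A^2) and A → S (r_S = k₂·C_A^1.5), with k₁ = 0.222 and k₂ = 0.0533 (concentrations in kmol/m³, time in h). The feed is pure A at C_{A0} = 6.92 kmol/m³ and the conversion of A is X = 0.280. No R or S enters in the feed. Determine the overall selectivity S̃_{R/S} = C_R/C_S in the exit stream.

Exit C_A = C_{A0}(1−X) = 6.92×0.720 = 4.982 kmol/m³.
Rates in a CSTR are evaluated at the outlet concentration: r_R = 0.222×4.982^2 = 5.511, r_S = 0.0533×4.982^1.5 = 0.5928.
Overall selectivity = C_R/C_S = r_Rτ/(r_Sτ) = r_R/r_S = 9.30.

9.30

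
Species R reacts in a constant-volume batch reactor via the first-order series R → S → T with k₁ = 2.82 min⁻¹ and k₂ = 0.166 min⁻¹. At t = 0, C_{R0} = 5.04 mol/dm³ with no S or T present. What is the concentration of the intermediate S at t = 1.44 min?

4.12 mol/dm³

Solving the coupled first-order balances gives C_S(t) = [k₁/(k₂−k₁)]·C_{R0}·(e^(−k₁t) − e^(−k₂t)).
e^(−k₁t) = e^(−2.82×1.44) = e^(−4.061) = 0.01724; e^(−k₂t) = e^(−0.2390) = 0.7874.
C_S = 2.82×5.04/(0.166−2.82) × (0.01724−0.7874) = (-5.355)×(-0.7701) = 4.124 mol/dm³.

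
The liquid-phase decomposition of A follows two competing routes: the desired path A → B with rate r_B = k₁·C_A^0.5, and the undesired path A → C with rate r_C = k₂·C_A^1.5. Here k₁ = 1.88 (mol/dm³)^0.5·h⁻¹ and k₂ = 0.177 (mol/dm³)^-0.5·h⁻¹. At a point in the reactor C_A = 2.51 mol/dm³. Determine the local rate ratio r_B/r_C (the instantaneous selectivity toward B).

4.23

S_{B/C} = r_B/r_C = (k₁·C_A^0.5)/(k₂·C_A^1.5) = (k₁/k₂)·C_A⁻¹.
= (1.88×2.510^0.5) / (0.177×2.510^1.5) = 2.978/0.7039 = 4.23.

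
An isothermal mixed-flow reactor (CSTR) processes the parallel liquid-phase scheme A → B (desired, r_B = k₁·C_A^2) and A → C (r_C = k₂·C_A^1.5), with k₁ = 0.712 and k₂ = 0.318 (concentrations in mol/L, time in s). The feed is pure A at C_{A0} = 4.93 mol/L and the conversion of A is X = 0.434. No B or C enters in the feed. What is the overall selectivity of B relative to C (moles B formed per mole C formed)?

Exit C_A = C_{A0}(1−X) = 4.93×0.566 = 2.790 mol/L.
In a CSTR the entire volume is at exit conditions, so r_B = 0.712×2.790^2 = 5.544 and r_C = 0.318×2.790^1.5 = 1.482.
Overall selectivity = C_B/C_C = r_Bτ/(r_Cτ) = r_B/r_C = 3.74.

3.74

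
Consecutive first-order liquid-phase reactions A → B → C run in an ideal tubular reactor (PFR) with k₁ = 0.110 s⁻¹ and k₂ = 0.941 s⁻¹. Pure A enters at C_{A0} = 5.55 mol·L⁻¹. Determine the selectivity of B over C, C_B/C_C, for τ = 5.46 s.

0.189

Solving the coupled first-order balances gives C_B(τ) = [k₁/(k₂−k₁)]·C_{A0}·(e^(−k₁τ) − e^(−k₂τ)).
e^(−k₁τ) = e^(−0.110×5.46) = e^(−0.6006) = 0.5485; e^(−k₂τ) = e^(−5.138) = 0.005870.
C_B = 0.110×5.55/(0.941−0.110) × (0.5485−0.005870) = 0.7347×0.5426 = 0.3986 mol·L⁻¹.
C_A = C_{A0}e^(−k₁τ) = 3.044 mol·L⁻¹, so C_C = C_{A0}−C_A−C_B = 2.107 mol·L⁻¹; C_B/C_C = 0.189.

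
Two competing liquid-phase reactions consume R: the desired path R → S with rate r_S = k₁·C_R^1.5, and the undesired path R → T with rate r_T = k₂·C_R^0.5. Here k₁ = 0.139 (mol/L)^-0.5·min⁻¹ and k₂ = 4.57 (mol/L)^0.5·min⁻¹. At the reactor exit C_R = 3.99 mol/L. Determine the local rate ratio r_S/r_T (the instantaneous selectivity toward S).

S_{S/T} = r_S/r_T = (k₁·C_R^1.5)/(k₂·C_R^0.5) = (k₁/k₂)·C_R.
= (0.139×3.990^1.5) / (4.57×3.990^0.5) = 1.108/9.129 = 0.121.

0.121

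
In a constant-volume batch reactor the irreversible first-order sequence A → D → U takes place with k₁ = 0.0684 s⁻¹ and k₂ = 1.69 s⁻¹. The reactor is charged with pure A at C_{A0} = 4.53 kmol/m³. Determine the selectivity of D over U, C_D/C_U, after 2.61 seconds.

The intermediate concentration in a first-order A→B→C sequence is C_D = k₁C_{A0}(e^(−k₁t) − e^(−k₂t))/(k₂−k₁).
e^(−k₁t) = e^(−0.0684×2.61) = e^(−0.1785) = 0.8365; e^(−k₂t) = e^(−4.411) = 0.01214.
C_D = 0.0684×4.53/(1.69−0.0684) × (0.8365−0.01214) = 0.1911×0.8244 = 0.1575 kmol/m³.
C_A = C_{A0}e^(−k₁t) = 3.789 kmol/m³, so C_U = C_{A0}−C_A−C_D = 0.5831 kmol/m³; C_D/C_U = 0.270.

0.270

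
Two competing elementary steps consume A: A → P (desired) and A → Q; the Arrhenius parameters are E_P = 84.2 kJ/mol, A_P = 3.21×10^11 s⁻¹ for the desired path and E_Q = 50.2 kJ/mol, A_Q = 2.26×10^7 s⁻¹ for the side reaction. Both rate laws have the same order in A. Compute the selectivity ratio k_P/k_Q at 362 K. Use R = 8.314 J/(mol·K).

Since both paths have the same order in A, the concentration cancels and S_{P/Q} = k_P/k_Q = (A_P/A_Q)·exp[(E_Q−E_P)/(RT)].
(E_Q−E_P)/(RT) = (50.2−84.2)×10³/(8.314×362) = -34000/3010 = -11.30.
k_P/k_Q = (3.21×10^11/2.26×10^7)·exp(-11.30) = 14204 × 1.241×10^-5 = 0.176.

0.176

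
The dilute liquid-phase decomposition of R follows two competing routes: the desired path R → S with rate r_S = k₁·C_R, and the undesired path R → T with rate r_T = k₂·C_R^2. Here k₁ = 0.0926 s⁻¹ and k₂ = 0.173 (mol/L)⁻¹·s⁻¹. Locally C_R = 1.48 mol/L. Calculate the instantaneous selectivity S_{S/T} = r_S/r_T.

S_{S/T} = r_S/r_T = (k₁·C_R)/(k₂·C_R^2) = (k₁/k₂)·C_R⁻¹.
= (0.0926×1.480) / (0.173×1.480^2) = 0.1370/0.3789 = 0.362.
The undesired path is higher order in R, so low C_R (CSTR or dilute feed) favours S.

0.362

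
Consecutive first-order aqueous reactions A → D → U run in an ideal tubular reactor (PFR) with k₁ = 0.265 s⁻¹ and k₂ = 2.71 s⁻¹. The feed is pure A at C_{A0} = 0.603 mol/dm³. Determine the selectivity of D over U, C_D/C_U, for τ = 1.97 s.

0.186

For first-order series with pure A initially, C_D(τ) = k₁C_{A0}/(k₂−k₁)·(e^(−k₁τ) − e^(−k₂τ)).
e^(−k₁τ) = e^(−0.265×1.97) = e^(−0.5221) = 0.5933; e^(−k₂τ) = e^(−5.339) = 0.004802.
C_D = 0.265×0.603/(2.71−0.265) × (0.5933−0.004802) = 0.06536×0.5885 = 0.03846 mol/dm³.
C_A = C_{A0}e^(−k₁τ) = 0.3578 mol/dm³, so C_U = C_{A0}−C_A−C_D = 0.2068 mol/dm³; C_D/C_U = 0.186.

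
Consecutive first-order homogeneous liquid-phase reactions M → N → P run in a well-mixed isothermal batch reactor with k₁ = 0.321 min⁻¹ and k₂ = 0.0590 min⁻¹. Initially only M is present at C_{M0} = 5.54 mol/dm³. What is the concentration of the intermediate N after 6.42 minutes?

3.78 mol/dm³

For first-order series with pure M initially, C_N(t) = k₁C_{M0}/(k₂−k₁)·(e^(−k₁t) − e^(−k₂t)).
e^(−k₁t) = e^(−0.321×6.42) = e^(−2.061) = 0.1273; e^(−k₂t) = e^(−0.3788) = 0.6847.
C_N = 0.321×5.54/(0.0590−0.321) × (0.1273−0.6847) = (-6.788)×(-0.5573) = 3.783 mol/dm³.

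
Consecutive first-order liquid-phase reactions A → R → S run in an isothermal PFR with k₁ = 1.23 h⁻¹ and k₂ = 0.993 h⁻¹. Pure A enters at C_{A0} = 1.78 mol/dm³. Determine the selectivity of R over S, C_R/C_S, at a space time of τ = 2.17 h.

Solving the coupled first-order balances gives C_R(τ) = [k₁/(k₂−k₁)]·C_{A0}·(e^(−k₁τ) − e^(−k₂τ)).
e^(−k₁τ) = e^(−1.23×2.17) = e^(−2.669) = 0.06931; e^(−k₂τ) = e^(−2.155) = 0.1159.
C_R = 1.23×1.78/(0.993−1.23) × (0.06931−0.1159) = (-9.238)×(-0.04661) = 0.4306 mol/dm³.
C_A = C_{A0}e^(−k₁τ) = 0.1234 mol/dm³, so C_S = C_{A0}−C_A−C_R = 1.226 mol/dm³; C_R/C_S = 0.351.

0.351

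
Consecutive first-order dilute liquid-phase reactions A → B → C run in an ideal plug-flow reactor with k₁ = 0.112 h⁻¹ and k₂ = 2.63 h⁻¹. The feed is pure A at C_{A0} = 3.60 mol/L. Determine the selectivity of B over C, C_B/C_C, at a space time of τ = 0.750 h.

0.757

For first-order series with pure A initially, C_B(τ) = k₁C_{A0}/(k₂−k₁)·(e^(−k₁τ) − e^(−k₂τ)).
e^(−k₁τ) = e^(−0.112×0.750) = e^(−0.08400) = 0.9194; e^(−k₂τ) = e^(−1.972) = 0.1391.
C_B = 0.112×3.60/(2.63−0.112) × (0.9194−0.1391) = 0.1601×0.7803 = 0.1250 mol/L.
C_A = C_{A0}e^(−k₁τ) = 3.310 mol/L, so C_C = C_{A0}−C_A−C_B = 0.1651 mol/L; C_B/C_C = 0.757.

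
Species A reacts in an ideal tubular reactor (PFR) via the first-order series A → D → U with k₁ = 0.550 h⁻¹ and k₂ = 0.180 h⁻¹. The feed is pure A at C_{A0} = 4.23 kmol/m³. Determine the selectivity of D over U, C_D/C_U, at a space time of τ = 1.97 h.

The intermediate concentration in a first-order A→B→C sequence is C_D = k₁C_{A0}(e^(−k₁τ) − e^(−k₂τ))/(k₂−k₁).
e^(−k₁τ) = e^(−0.550×1.97) = e^(−1.084) = 0.3384; e^(−k₂τ) = e^(−0.3546) = 0.7015.
C_D = 0.550×4.23/(0.180−0.550) × (0.3384−0.7015) = (-6.288)×(-0.3630) = 2.283 kmol/m³.
C_A = C_{A0}e^(−k₁τ) = 1.431 kmol/m³, so C_U = C_{A0}−C_A−C_D = 0.5158 kmol/m³; C_D/C_U = 4.43.

4.43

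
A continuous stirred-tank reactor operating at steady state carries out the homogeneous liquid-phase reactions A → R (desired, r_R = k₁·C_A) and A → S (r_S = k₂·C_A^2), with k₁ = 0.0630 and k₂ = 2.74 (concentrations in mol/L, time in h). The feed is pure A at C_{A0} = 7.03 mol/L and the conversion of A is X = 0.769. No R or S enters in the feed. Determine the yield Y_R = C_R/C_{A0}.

Exit C_A = C_{A0}(1−X) = 7.03×0.231 = 1.624 mol/L.
A CSTR operates uniformly at the exit composition, giving r_R = 0.1023 and r_S = 7.226 (each k·C_A^n at C_A = 1.624).
Fraction of consumed A going to R: r_R/(r_R+r_S) = 0.01396.
C_R = 0.01396·C_{A0}·X = 0.01396×7.03×0.769 = 0.0755 mol/L; Y_R = C_R/C_{A0} = 0.0107.

0.0107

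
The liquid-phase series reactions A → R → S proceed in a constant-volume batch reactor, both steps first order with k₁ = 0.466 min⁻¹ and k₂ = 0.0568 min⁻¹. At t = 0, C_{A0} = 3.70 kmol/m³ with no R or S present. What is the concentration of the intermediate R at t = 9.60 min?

For first-order series with pure A initially, C_R(t) = k₁C_{A0}/(k₂−k₁)·(e^(−k₁t) − e^(−k₂t)).
e^(−k₁t) = e^(−0.466×9.60) = e^(−4.474) = 0.01141; e^(−k₂t) = e^(−0.5453) = 0.5797.
C_R = 0.466×3.70/(0.0568−0.466) × (0.01141−0.5797) = (-4.214)×(-0.5683) = 2.394 kmol/m³.

2.39 kmol/m³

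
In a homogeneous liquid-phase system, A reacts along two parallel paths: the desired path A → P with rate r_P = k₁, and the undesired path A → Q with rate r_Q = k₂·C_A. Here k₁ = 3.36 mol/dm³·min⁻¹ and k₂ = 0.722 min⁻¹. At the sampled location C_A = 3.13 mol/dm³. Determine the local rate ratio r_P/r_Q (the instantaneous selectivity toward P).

S_{P/Q} = r_P/r_Q = (k₁)/(k₂·C_A) = (k₁/k₂)·C_A⁻¹.
= (3.36) / (0.722×3.130) = 3.360/2.260 = 1.49.
The undesired path is higher order in A, so low C_A (CSTR or dilute feed) favours P.

1.49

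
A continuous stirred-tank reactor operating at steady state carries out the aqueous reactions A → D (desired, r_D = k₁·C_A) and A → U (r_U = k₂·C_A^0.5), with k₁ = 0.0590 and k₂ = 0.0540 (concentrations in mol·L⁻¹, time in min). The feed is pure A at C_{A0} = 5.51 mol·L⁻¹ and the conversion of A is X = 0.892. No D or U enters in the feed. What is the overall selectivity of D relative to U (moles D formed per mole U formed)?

Exit C_A = C_{A0}(1−X) = 5.51×0.108 = 0.5951 mol·L⁻¹.
A CSTR operates uniformly at the exit composition, giving r_D = 0.03511 and r_U = 0.04166 (each k·C_A^n at C_A = 0.5951).
Overall selectivity = C_D/C_U = r_Dτ/(r_Uτ) = r_D/r_U = 0.843.

0.843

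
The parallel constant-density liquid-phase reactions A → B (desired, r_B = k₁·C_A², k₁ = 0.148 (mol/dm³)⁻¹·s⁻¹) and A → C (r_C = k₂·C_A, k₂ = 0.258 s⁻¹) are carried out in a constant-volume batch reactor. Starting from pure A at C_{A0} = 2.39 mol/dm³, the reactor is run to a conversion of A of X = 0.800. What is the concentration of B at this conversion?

0.829 mol/dm³

C_A = C_{A0}(1−X) = 0.4780 mol/dm³.
Along a PFR/batch, dC_C/dC_A = −r_C/(r_B+r_C) = −k₂/(k₂+k₁·C_A).
Integrating from C_{A0} to C_A: C_C = (0.258/0.148)·ln[(0.258+0.148·2.39)/(0.258+0.148·0.478)] = 1.743·ln(0.6117/0.3287) = 1.083 mol/dm³.
Then C_B = (C_{A0}−C_A) − C_C = 1.912 − 1.083 = 0.8295 mol/dm³.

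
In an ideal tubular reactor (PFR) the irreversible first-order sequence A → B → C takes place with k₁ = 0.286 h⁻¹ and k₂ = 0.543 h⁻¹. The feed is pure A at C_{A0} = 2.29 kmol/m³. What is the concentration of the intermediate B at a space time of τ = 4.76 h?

Solving the coupled first-order balances gives C_B(τ) = [k₁/(k₂−k₁)]·C_{A0}·(e^(−k₁τ) − e^(−k₂τ)).
e^(−k₁τ) = e^(−0.286×4.76) = e^(−1.361) = 0.2563; e^(−k₂τ) = e^(−2.585) = 0.07542.
C_B = 0.286×2.29/(0.543−0.286) × (0.2563−0.07542) = 2.548×0.1809 = 0.4610 kmol/m³.

0.461 kmol/m³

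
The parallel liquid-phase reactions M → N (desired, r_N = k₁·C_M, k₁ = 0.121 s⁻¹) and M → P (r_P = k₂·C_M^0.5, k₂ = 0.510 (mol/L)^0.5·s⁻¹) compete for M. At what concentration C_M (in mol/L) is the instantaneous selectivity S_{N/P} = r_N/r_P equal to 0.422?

S_{N/P} = (k₁/k₂)·C_M^0.5 ⇒ C_M = (S·k₂/k₁)^(2).
= (0.422×0.510/0.121)^(2) = (1.779)^(2) = 3.16 mol/L.

3.16 mol/L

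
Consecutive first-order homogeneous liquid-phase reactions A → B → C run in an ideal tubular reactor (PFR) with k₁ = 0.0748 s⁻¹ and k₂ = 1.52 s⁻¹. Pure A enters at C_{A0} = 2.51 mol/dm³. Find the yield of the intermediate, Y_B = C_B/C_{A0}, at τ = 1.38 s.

Solving the coupled first-order balances gives C_B(τ) = [k₁/(k₂−k₁)]·C_{A0}·(e^(−k₁τ) − e^(−k₂τ)).
e^(−k₁τ) = e^(−0.0748×1.38) = e^(−0.1032) = 0.9019; e^(−k₂τ) = e^(−2.098) = 0.1228.
C_B = 0.0748×2.51/(1.52−0.0748) × (0.9019−0.1228) = 0.1299×0.7792 = 0.1012 mol/dm³.
Y_B = C_B/C_{A0} = 0.1012/2.51 = 0.0403.

0.0403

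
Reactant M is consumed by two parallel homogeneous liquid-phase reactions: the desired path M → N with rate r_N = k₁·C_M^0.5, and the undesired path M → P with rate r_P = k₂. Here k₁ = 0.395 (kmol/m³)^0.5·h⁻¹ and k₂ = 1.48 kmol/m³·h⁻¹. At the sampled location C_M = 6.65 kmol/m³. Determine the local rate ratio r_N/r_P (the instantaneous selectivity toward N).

S_{N/P} = r_N/r_P = (k₁·C_M^0.5)/(k₂) = (k₁/k₂)·C_M^0.5.
= (0.395×6.650^0.5) / (1.48) = 1.019/1.480 = 0.688.
Since the desired path is higher order in M, keeping C_M high (PFR or concentrated feed) favours N.

0.688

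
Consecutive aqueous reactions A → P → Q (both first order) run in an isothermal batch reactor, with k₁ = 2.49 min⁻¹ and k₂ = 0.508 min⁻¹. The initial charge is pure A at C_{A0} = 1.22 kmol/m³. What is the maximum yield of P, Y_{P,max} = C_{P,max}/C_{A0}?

0.665

At the optimum, C_{P,max}/C_{A0} = (k₁/k₂)^[k₂/(k₂−k₁)].
= (2.49/0.508)^(0.508/(0.508−2.49)) = (4.902)^(-0.2563) = 0.6654.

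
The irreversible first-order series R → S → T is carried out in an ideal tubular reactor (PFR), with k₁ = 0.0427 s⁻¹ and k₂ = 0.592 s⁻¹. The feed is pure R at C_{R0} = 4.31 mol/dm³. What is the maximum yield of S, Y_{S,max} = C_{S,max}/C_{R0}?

0.0588

For a first-order series the maximum intermediate yield is C_{S,max}/C_{R0} = (k₁/k₂)^[k₂/(k₂−k₁)].
= (0.0427/0.592)^(0.592/(0.592−0.0427)) = (0.07213)^(1.078) = 0.05880.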